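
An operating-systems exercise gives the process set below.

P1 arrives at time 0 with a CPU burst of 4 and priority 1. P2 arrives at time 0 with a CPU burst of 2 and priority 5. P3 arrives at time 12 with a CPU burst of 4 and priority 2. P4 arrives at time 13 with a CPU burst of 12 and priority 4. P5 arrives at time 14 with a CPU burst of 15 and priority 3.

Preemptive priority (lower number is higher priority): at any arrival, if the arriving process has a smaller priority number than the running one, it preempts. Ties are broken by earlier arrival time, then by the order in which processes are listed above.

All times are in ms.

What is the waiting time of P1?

0

Timeline: | P1 0-4 | P2 4-6 | idle 6-12 | P3 12-16 | P5 16-31 | P4 31-43 |
Completion: P1=4  P2=6  P3=16  P4=43  P5=31
Waiting(P1) = turnaround − burst = 4 − 4 = 0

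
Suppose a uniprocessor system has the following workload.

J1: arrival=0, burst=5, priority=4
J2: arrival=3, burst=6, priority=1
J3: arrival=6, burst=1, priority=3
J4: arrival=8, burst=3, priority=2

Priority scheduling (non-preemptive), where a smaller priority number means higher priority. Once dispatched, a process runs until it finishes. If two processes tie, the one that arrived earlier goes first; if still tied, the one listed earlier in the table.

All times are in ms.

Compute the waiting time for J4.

3

Timeline: | J1 0-5 | J2 5-11 | J4 11-14 | J3 14-15 |
Completion: J1=5  J2=11  J3=15  J4=14
Waiting(J4) = turnaround − burst = 6 − 3 = 3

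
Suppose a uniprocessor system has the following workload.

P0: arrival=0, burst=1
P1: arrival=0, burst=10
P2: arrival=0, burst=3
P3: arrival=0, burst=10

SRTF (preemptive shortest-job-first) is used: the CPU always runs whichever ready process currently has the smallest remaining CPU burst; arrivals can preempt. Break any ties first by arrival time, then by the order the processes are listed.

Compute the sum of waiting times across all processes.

19

Timeline: | P0 0-1 | P2 1-4 | P1 4-14 | P3 14-24 |
Completion: P0=1  P1=14  P2=4  P3=24
Turnaround (C−A): P0=1  P1=14  P2=4  P3=24
Waiting = turnaround − burst: P0=0, P1=4, P2=1, P3=14
Total waiting = 0 + 4 + 1 + 14 = 19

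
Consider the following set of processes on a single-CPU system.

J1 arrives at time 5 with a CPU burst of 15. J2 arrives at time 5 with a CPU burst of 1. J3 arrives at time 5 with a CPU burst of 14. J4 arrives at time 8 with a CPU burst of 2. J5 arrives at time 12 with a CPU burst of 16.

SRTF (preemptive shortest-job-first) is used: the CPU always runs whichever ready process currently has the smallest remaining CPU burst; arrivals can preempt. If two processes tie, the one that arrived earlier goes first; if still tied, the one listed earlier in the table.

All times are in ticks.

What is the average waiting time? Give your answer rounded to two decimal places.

Timeline: | idle 0-5 | J2 5-6 | J3 6-8 | J4 8-10 | J3 10-22 | J1 22-37 | J5 37-53 |
Completion: J1=37  J2=6  J3=22  J4=10  J5=53
Turnaround (C−A): J1=32  J2=1  J3=17  J4=2  J5=41
Waiting times: J1=17, J2=0, J3=3, J4=0, J5=25
Average waiting = (17+0+3+0+25) / 5 = 45/5 = 9.00

9.00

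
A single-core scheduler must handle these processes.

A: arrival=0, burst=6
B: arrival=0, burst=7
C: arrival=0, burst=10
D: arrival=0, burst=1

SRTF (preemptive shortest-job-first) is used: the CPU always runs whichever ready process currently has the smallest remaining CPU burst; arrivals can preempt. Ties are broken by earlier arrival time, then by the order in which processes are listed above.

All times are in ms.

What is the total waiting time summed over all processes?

Schedule: | D 0-1 | A 1-7 | B 7-14 | C 14-24 |
Completion: A=7  B=14  C=24  D=1
Waiting = turnaround − burst: A=1, B=7, C=14, D=0
Total waiting = 1 + 7 + 14 + 0 = 22

22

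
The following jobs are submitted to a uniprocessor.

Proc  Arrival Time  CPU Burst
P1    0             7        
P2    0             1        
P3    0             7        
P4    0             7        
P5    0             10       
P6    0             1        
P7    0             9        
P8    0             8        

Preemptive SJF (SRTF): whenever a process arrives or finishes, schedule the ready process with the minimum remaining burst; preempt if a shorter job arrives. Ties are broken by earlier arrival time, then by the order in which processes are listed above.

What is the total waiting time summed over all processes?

Gantt: | P2 0-1 | P6 1-2 | P1 2-9 | P3 9-16 | P4 16-23 | P8 23-31 | P7 31-40 | P5 40-50 |
Completion: P1=9  P2=1  P3=16  P4=23  P5=50  P6=2  P7=40  P8=31
Turnaround (C−A): P1=9  P2=1  P3=16  P4=23  P5=50  P6=2  P7=40  P8=31
Waiting = turnaround − burst: P1=2, P2=0, P3=9, P4=16, P5=40, P6=1, P7=31, P8=23
Total waiting = 2 + 0 + 9 + 16 + 40 + 1 + 31 + 23 = 122

122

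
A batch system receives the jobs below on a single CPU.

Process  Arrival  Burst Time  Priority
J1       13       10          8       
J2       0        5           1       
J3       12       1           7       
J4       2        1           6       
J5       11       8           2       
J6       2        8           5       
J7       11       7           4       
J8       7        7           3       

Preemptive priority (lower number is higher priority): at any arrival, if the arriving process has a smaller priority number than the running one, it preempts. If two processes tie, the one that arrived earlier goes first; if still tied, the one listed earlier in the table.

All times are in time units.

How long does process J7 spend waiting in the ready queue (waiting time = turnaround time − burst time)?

Schedule: | J2 0-5 | J6 5-7 | J8 7-11 | J5 11-19 | J8 19-22 | J7 22-29 | J6 29-35 | J4 35-36 | J3 36-37 | J1 37-47 |
Completion: J1=47  J2=5  J3=37  J4=36  J5=19  J6=35  J7=29  J8=22
Turnaround (C−A): J1=34  J2=5  J3=25  J4=34  J5=8  J6=33  J7=18  J8=15
Waiting(J7) = turnaround − burst = 18 − 7 = 11

11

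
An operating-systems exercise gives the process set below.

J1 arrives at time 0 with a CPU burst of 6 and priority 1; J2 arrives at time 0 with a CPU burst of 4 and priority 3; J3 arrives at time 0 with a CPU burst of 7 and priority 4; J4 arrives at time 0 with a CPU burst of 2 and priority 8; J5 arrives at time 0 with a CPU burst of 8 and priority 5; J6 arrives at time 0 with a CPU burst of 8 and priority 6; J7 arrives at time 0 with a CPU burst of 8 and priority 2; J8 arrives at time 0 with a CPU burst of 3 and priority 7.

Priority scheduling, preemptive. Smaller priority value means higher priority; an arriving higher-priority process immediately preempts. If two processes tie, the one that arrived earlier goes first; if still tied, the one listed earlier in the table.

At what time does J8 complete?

44

Gantt: | J1 0-6 | J7 6-14 | J2 14-18 | J3 18-25 | J5 25-33 | J6 33-41 | J8 41-44 | J4 44-46 |
Completion: J1=6  J2=18  J3=25  J4=46  J5=33  J6=41  J7=14  J8=44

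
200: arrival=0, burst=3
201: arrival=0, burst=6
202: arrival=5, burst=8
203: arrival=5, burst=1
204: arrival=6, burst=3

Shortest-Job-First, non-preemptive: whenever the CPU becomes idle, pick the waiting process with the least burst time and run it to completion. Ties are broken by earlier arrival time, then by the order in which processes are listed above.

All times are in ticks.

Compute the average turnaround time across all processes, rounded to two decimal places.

8.00

Schedule: | 200 0-3 | 201 3-9 | 203 9-10 | 204 10-13 | 202 13-21 |
Completion: 200=3  201=9  202=21  203=10  204=13
Turnaround (C−A): 200=3  201=9  202=16  203=5  204=7
Turnaround times: 200=3, 201=9, 202=16, 203=5, 204=7
Average turnaround = (3+9+16+5+7) / 5 = 40/5 = 8.00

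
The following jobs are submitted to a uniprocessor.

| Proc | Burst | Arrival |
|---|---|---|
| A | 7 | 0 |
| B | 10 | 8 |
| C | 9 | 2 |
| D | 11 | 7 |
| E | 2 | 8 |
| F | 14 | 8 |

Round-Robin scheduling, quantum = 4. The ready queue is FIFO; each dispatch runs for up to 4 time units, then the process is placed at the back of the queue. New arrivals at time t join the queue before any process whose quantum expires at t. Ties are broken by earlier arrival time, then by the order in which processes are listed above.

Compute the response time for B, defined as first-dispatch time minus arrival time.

Timeline: | A 0-4 | C 4-8 | A 8-11 | D 11-15 | B 15-19 | E 19-21 | F 21-25 | C 25-29 | D 29-33 | B 33-37 | F 37-41 | C 41-42 | D 42-45 | B 45-47 | F 47-53 |
Completion: A=11  B=47  C=42  D=45  E=21  F=53
Turnaround (C−A): A=11  B=39  C=40  D=38  E=13  F=45
Response(B) = first start − arrival = 15 − 8 = 7

7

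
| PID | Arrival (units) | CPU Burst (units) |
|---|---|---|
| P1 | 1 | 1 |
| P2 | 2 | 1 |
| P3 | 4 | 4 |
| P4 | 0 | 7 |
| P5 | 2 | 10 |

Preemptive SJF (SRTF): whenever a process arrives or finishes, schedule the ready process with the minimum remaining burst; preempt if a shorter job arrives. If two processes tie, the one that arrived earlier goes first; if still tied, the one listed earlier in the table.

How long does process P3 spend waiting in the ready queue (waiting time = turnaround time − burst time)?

0

Gantt: | P4 0-1 | P1 1-2 | P2 2-3 | P4 3-4 | P3 4-8 | P4 8-13 | P5 13-23 |
Completion: P1=2  P2=3  P3=8  P4=13  P5=23
Turnaround (C−A): P1=1  P2=1  P3=4  P4=13  P5=21
Waiting(P3) = turnaround − burst = 4 − 4 = 0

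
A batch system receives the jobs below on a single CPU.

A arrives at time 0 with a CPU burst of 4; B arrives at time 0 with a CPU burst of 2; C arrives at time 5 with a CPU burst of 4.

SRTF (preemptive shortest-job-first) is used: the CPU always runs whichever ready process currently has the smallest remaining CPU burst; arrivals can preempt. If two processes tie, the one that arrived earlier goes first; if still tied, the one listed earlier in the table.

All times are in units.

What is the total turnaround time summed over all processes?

13

Schedule: | B 0-2 | A 2-6 | C 6-10 |
Completion: A=6  B=2  C=10
Turnaround = completion − arrival: A=6, B=2, C=5
Total turnaround = 6 + 2 + 5 = 13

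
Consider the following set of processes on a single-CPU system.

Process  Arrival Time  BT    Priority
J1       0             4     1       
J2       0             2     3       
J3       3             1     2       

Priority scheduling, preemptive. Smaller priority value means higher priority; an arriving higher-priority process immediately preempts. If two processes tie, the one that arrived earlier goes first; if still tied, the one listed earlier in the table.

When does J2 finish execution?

Gantt: | J1 0-4 | J3 4-5 | J2 5-7 |
Completion: J1=4  J2=7  J3=5
Turnaround (C−A): J1=4  J2=7  J3=2

7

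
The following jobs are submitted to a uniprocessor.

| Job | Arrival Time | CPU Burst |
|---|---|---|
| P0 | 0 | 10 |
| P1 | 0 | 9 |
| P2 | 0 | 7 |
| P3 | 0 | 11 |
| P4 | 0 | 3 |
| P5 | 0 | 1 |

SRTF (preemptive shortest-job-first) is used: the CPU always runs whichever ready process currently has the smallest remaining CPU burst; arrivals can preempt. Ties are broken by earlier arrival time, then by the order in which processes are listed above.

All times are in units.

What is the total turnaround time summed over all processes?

Schedule: | P5 0-1 | P4 1-4 | P2 4-11 | P1 11-20 | P0 20-30 | P3 30-41 |
Completion: P0=30  P1=20  P2=11  P3=41  P4=4  P5=1
Turnaround (C−A): P0=30  P1=20  P2=11  P3=41  P4=4  P5=1
Turnaround = completion − arrival: P0=30, P1=20, P2=11, P3=41, P4=4, P5=1
Total turnaround = 30 + 20 + 11 + 41 + 4 + 1 = 107

107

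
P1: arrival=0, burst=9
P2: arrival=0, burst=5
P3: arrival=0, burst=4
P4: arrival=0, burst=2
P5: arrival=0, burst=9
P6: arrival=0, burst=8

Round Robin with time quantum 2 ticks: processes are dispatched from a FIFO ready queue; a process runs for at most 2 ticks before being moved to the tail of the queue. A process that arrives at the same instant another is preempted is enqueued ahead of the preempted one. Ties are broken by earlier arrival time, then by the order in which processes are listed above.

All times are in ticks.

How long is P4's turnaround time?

Gantt: | P1 0-2 | P2 2-4 | P3 4-6 | P4 6-8 | P5 8-10 | P6 10-12 | P1 12-14 | P2 14-16 | P3 16-18 | P5 18-20 | P6 20-22 | P1 22-24 | P2 24-25 | P5 25-27 | P6 27-29 | P1 29-31 | P5 31-33 | P6 33-35 | P1 35-36 | P5 36-37 |
Completion: P1=36  P2=25  P3=18  P4=8  P5=37  P6=35
Turnaround(P4) = completion − arrival = 8 − 0 = 8

8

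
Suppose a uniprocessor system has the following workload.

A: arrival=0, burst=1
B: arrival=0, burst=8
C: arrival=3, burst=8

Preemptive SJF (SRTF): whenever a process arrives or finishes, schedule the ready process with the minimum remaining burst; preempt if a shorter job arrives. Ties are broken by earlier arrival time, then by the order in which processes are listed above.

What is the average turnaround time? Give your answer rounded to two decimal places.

Gantt: | A 0-1 | B 1-9 | C 9-17 |
Completion: A=1  B=9  C=17
Turnaround (C−A): A=1  B=9  C=14
Turnaround times: A=1, B=9, C=14
Average turnaround = (1+9+14) / 3 = 24/3 = 8.00

8.00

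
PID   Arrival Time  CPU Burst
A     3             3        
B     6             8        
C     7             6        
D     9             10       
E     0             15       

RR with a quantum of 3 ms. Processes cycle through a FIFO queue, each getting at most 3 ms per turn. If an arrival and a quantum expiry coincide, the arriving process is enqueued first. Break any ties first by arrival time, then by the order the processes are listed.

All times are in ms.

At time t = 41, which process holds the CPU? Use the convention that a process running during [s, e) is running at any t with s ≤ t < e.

Schedule: | E 0-3 | A 3-6 | E 6-9 | B 9-12 | C 12-15 | D 15-18 | E 18-21 | B 21-24 | C 24-27 | D 27-30 | E 30-33 | B 33-35 | D 35-38 | E 38-41 | D 41-42 |
Completion: A=6  B=35  C=27  D=42  E=41

D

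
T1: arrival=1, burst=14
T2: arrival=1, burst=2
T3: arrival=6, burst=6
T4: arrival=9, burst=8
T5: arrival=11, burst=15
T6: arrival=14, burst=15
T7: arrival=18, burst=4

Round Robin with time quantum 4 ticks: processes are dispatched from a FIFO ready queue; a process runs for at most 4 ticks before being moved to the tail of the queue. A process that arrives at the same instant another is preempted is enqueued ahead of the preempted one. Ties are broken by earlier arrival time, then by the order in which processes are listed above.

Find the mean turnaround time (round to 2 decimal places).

33.14

Gantt: | idle 0-1 | T1 1-5 | T2 5-7 | T1 7-11 | T3 11-15 | T4 15-19 | T5 19-23 | T1 23-27 | T6 27-31 | T3 31-33 | T7 33-37 | T4 37-41 | T5 41-45 | T1 45-47 | T6 47-51 | T5 51-55 | T6 55-59 | T5 59-62 | T6 62-65 |
Completion: T1=47  T2=7  T3=33  T4=41  T5=62  T6=65  T7=37
Turnaround times: T1=46, T2=6, T3=27, T4=32, T5=51, T6=51, T7=19
Average turnaround = (46+6+27+32+51+51+19) / 7 = 232/7 = 33.14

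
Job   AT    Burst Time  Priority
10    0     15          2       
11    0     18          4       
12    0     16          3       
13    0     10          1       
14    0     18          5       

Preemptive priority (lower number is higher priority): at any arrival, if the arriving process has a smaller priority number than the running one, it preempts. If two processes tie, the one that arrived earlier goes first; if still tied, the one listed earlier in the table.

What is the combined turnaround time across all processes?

Schedule: | 13 0-10 | 10 10-25 | 12 25-41 | 11 41-59 | 14 59-77 |
Completion: 10=25  11=59  12=41  13=10  14=77
Turnaround (C−A): 10=25  11=59  12=41  13=10  14=77
Turnaround = completion − arrival: 10=25, 11=59, 12=41, 13=10, 14=77
Total turnaround = 25 + 59 + 41 + 10 + 77 = 212

212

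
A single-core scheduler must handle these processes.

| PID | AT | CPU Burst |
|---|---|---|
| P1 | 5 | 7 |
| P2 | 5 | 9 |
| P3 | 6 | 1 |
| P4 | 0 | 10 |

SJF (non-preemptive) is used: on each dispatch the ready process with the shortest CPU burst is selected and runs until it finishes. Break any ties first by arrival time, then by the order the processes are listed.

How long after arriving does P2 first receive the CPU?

13

Gantt: | P4 0-10 | P3 10-11 | P1 11-18 | P2 18-27 |
Completion: P1=18  P2=27  P3=11  P4=10
Response(P2) = first start − arrival = 18 − 5 = 13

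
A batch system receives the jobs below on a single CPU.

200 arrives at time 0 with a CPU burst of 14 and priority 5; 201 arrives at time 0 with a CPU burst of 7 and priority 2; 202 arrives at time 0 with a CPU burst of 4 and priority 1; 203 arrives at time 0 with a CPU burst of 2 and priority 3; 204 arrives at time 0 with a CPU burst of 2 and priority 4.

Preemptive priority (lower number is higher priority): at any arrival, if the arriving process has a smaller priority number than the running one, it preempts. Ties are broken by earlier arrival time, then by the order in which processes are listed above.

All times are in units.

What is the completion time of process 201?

11

Schedule: | 202 0-4 | 201 4-11 | 203 11-13 | 204 13-15 | 200 15-29 |
Completion: 200=29  201=11  202=4  203=13  204=15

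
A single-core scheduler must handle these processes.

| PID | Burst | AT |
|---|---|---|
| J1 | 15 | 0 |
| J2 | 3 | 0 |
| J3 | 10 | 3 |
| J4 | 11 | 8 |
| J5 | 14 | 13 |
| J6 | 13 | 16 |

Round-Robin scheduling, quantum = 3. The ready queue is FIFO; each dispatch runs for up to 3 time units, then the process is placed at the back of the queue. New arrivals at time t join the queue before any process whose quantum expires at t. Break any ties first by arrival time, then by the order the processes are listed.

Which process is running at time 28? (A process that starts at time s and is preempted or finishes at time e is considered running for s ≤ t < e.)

Gantt: | J1 0-3 | J2 3-6 | J3 6-9 | J1 9-12 | J4 12-15 | J3 15-18 | J1 18-21 | J5 21-24 | J4 24-27 | J6 27-30 | J3 30-33 | J1 33-36 | J5 36-39 | J4 39-42 | J6 42-45 | J3 45-46 | J1 46-49 | J5 49-52 | J4 52-54 | J6 54-57 | J5 57-60 | J6 60-63 | J5 63-65 | J6 65-66 |
Completion: J1=49  J2=6  J3=46  J4=54  J5=65  J6=66
Turnaround (C−A): J1=49  J2=6  J3=43  J4=46  J5=52  J6=50

J6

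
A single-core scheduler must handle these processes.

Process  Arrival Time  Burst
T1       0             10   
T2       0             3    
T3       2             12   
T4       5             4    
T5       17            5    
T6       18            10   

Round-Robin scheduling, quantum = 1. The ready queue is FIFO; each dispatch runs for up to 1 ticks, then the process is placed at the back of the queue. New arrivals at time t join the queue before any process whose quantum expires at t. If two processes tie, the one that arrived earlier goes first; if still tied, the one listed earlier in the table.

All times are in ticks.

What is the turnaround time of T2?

Schedule: | T1 0-1 | T2 1-2 | T1 2-3 | T3 3-4 | T2 4-5 | T1 5-6 | T3 6-7 | T4 7-8 | T2 8-9 | T1 9-10 | T3 10-11 | T4 11-12 | T1 12-13 | T3 13-14 | T4 14-15 | T1 15-16 | T3 16-17 | T4 17-18 | T1 18-19 | T5 19-20 | T3 20-21 | T6 21-22 | T1 22-23 | T5 23-24 | T3 24-25 | T6 25-26 | T1 26-27 | T5 27-28 | T3 28-29 | T6 29-30 | T1 30-31 | T5 31-32 | T3 32-33 | T6 33-34 | T5 34-35 | T3 35-36 | T6 36-37 | T3 37-38 | T6 38-39 | T3 39-40 | T6 40-44 |
Completion: T1=31  T2=9  T3=40  T4=18  T5=35  T6=44
Turnaround (C−A): T1=31  T2=9  T3=38  T4=13  T5=18  T6=26
Turnaround(T2) = completion − arrival = 9 − 0 = 9

9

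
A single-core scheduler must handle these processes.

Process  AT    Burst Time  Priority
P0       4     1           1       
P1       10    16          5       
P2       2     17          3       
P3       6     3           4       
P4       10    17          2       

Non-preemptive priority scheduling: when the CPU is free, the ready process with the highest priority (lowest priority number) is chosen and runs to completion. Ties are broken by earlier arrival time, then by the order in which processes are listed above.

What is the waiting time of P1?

Gantt: | idle 0-2 | P2 2-19 | P0 19-20 | P4 20-37 | P3 37-40 | P1 40-56 |
Completion: P0=20  P1=56  P2=19  P3=40  P4=37
Turnaround (C−A): P0=16  P1=46  P2=17  P3=34  P4=27
Waiting(P1) = turnaround − burst = 46 − 16 = 30

30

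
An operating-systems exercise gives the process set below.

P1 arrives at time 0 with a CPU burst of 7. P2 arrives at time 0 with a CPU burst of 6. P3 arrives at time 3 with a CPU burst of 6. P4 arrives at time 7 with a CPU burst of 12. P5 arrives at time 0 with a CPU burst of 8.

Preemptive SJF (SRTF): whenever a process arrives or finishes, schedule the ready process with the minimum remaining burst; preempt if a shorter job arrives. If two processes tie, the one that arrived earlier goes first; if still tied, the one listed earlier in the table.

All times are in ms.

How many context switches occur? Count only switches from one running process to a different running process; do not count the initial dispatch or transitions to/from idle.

Timeline: | P2 0-6 | P3 6-12 | P1 12-19 | P5 19-27 | P4 27-39 |
Completion: P1=19  P2=6  P3=12  P4=39  P5=27
Turnaround (C−A): P1=19  P2=6  P3=9  P4=32  P5=27

4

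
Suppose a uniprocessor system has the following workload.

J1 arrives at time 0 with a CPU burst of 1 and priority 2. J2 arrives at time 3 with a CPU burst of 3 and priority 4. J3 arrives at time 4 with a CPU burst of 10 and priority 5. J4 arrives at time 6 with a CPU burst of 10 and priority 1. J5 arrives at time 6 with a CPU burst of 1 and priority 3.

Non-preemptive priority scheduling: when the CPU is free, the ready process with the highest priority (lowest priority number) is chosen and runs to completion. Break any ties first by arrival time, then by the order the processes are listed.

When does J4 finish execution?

16

Gantt: | J1 0-1 | idle 1-3 | J2 3-6 | J4 6-16 | J5 16-17 | J3 17-27 |
Completion: J1=1  J2=6  J3=27  J4=16  J5=17
Turnaround (C−A): J1=1  J2=3  J3=23  J4=10  J5=11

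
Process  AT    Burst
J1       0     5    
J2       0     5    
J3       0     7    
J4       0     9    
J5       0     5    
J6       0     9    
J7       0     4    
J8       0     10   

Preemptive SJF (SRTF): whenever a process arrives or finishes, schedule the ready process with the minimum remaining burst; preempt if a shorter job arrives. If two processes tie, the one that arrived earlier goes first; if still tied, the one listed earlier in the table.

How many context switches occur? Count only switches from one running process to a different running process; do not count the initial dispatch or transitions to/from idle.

7

Gantt: | J7 0-4 | J1 4-9 | J2 9-14 | J5 14-19 | J3 19-26 | J4 26-35 | J6 35-44 | J8 44-54 |
Completion: J1=9  J2=14  J3=26  J4=35  J5=19  J6=44  J7=4  J8=54
Turnaround (C−A): J1=9  J2=14  J3=26  J4=35  J5=19  J6=44  J7=4  J8=54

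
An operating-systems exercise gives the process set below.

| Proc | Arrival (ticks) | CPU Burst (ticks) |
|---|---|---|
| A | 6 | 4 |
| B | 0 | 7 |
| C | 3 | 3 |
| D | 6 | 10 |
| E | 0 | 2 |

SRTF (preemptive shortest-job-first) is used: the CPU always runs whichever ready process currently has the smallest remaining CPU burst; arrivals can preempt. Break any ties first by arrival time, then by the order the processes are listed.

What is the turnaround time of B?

Gantt: | E 0-2 | B 2-3 | C 3-6 | A 6-10 | B 10-16 | D 16-26 |
Completion: A=10  B=16  C=6  D=26  E=2
Turnaround (C−A): A=4  B=16  C=3  D=20  E=2
Turnaround(B) = completion − arrival = 16 − 0 = 16

16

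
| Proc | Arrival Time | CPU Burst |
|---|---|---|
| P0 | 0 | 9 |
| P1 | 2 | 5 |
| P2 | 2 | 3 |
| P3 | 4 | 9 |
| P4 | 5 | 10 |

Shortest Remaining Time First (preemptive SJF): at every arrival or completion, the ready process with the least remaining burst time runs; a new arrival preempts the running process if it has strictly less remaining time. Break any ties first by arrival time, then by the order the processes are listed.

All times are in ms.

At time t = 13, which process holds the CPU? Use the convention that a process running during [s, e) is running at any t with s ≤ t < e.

P0

Gantt: | P0 0-2 | P2 2-5 | P1 5-10 | P0 10-17 | P3 17-26 | P4 26-36 |
Completion: P0=17  P1=10  P2=5  P3=26  P4=36
Turnaround (C−A): P0=17  P1=8  P2=3  P3=22  P4=31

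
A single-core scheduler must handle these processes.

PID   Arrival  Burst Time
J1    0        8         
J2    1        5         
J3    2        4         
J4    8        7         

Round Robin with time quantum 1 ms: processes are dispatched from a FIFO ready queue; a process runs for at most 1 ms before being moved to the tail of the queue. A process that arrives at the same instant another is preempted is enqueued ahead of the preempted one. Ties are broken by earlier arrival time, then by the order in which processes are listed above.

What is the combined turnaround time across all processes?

Timeline: | J1 0-1 | J2 1-2 | J1 2-3 | J3 3-4 | J2 4-5 | J1 5-6 | J3 6-7 | J2 7-8 | J1 8-9 | J3 9-10 | J4 10-11 | J2 11-12 | J1 12-13 | J3 13-14 | J4 14-15 | J2 15-16 | J1 16-17 | J4 17-18 | J1 18-19 | J4 19-20 | J1 20-21 | J4 21-24 |
Completion: J1=21  J2=16  J3=14  J4=24
Turnaround = completion − arrival: J1=21, J2=15, J3=12, J4=16
Total turnaround = 21 + 15 + 12 + 16 = 64

64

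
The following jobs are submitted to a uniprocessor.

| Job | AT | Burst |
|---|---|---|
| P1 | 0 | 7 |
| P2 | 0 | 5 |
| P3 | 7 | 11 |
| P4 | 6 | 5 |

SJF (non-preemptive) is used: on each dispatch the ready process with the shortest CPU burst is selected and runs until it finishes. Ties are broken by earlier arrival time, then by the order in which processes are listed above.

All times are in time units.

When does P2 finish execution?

Schedule: | P2 0-5 | P1 5-12 | P4 12-17 | P3 17-28 |
Completion: P1=12  P2=5  P3=28  P4=17
Turnaround (C−A): P1=12  P2=5  P3=21  P4=11

5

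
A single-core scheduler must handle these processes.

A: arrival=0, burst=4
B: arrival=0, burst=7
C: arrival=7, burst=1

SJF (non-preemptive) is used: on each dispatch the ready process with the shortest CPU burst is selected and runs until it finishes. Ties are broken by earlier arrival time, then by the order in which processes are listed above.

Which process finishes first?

A

Schedule: | A 0-4 | B 4-11 | C 11-12 |
Completion: A=4  B=11  C=12
Turnaround (C−A): A=4  B=11  C=5
Finish order: A → B → C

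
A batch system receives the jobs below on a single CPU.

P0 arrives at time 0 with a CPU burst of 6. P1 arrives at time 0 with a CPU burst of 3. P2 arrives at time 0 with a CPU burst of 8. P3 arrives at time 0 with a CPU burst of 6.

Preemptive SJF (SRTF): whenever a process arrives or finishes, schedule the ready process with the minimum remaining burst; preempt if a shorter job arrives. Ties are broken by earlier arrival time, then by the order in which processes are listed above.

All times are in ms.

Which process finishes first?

P1

Timeline: | P1 0-3 | P0 3-9 | P3 9-15 | P2 15-23 |
Completion: P0=9  P1=3  P2=23  P3=15
Turnaround (C−A): P0=9  P1=3  P2=23  P3=15
Finish order: P1 → P0 → P3 → P2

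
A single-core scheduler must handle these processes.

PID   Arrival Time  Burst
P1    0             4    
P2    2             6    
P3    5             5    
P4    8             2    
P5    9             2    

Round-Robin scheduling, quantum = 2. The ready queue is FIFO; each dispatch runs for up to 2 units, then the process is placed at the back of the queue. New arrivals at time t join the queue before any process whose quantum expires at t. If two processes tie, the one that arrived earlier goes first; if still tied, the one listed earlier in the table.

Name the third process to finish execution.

Schedule: | P1 0-2 | P2 2-4 | P1 4-6 | P2 6-8 | P3 8-10 | P4 10-12 | P2 12-14 | P5 14-16 | P3 16-19 |
Completion: P1=6  P2=14  P3=19  P4=12  P5=16
Finish order: P1 → P4 → P2 → P5 → P3

P2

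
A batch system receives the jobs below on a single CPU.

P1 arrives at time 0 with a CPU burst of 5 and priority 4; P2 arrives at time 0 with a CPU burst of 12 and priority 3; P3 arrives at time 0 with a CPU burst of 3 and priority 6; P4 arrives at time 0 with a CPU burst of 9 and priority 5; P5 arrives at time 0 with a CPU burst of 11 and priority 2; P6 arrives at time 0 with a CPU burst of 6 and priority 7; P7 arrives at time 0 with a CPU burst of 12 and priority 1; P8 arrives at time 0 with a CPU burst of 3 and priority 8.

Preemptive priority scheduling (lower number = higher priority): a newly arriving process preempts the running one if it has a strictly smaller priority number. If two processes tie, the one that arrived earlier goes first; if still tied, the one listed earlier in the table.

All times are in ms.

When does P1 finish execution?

40

Gantt: | P7 0-12 | P5 12-23 | P2 23-35 | P1 35-40 | P4 40-49 | P3 49-52 | P6 52-58 | P8 58-61 |
Completion: P1=40  P2=35  P3=52  P4=49  P5=23  P6=58  P7=12  P8=61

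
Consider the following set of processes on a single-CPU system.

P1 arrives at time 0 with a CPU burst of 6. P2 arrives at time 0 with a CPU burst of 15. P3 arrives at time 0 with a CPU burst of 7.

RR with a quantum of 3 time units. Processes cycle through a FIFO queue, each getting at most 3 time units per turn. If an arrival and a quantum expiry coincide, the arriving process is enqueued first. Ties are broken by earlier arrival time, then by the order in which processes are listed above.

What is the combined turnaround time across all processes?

62

Gantt: | P1 0-3 | P2 3-6 | P3 6-9 | P1 9-12 | P2 12-15 | P3 15-18 | P2 18-21 | P3 21-22 | P2 22-28 |
Completion: P1=12  P2=28  P3=22
Turnaround = completion − arrival: P1=12, P2=28, P3=22
Total turnaround = 12 + 28 + 22 = 62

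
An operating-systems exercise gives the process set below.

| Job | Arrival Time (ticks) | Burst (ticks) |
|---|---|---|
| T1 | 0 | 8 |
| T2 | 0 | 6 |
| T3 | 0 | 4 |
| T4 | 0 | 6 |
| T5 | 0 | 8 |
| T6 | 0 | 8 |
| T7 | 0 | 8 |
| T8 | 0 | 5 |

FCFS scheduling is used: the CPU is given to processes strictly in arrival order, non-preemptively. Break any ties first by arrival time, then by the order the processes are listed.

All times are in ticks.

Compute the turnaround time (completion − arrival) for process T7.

Timeline: | T1 0-8 | T2 8-14 | T3 14-18 | T4 18-24 | T5 24-32 | T6 32-40 | T7 40-48 | T8 48-53 |
Completion: T1=8  T2=14  T3=18  T4=24  T5=32  T6=40  T7=48  T8=53
Turnaround(T7) = completion − arrival = 48 − 0 = 48

48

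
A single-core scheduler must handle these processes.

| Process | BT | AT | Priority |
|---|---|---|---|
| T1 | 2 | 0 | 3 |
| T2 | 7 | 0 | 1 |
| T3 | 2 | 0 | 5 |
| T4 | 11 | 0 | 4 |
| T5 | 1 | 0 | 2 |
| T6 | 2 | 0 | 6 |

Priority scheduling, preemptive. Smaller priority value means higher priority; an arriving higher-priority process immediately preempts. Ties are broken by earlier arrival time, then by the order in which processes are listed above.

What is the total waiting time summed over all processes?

69

Gantt: | T2 0-7 | T5 7-8 | T1 8-10 | T4 10-21 | T3 21-23 | T6 23-25 |
Completion: T1=10  T2=7  T3=23  T4=21  T5=8  T6=25
Waiting = turnaround − burst: T1=8, T2=0, T3=21, T4=10, T5=7, T6=23
Total waiting = 8 + 0 + 21 + 10 + 7 + 23 = 69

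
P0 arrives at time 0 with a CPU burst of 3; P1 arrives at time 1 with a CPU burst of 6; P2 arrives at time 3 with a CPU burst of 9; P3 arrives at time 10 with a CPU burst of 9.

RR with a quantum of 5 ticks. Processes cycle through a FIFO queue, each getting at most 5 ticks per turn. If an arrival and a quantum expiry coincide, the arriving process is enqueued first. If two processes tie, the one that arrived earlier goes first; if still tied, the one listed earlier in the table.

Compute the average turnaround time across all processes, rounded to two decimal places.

Gantt: | P0 0-3 | P1 3-8 | P2 8-13 | P1 13-14 | P3 14-19 | P2 19-23 | P3 23-27 |
Completion: P0=3  P1=14  P2=23  P3=27
Turnaround (C−A): P0=3  P1=13  P2=20  P3=17
Turnaround times: P0=3, P1=13, P2=20, P3=17
Average turnaround = (3+13+20+17) / 4 = 53/4 = 13.25

13.25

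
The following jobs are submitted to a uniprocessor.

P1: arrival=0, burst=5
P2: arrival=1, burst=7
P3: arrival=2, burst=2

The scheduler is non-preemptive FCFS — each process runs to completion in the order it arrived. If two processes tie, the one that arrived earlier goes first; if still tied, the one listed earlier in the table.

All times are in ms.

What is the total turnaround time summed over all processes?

28

Gantt: | P1 0-5 | P2 5-12 | P3 12-14 |
Completion: P1=5  P2=12  P3=14
Turnaround = completion − arrival: P1=5, P2=11, P3=12
Total turnaround = 5 + 11 + 12 = 28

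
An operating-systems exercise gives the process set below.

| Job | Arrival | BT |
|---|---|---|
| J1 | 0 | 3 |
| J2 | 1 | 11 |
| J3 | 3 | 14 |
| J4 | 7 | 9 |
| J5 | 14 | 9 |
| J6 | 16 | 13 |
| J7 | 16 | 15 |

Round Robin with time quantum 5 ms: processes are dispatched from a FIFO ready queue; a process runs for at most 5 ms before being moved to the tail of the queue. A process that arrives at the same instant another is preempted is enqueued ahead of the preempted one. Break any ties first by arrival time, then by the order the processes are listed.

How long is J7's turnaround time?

58

Timeline: | J1 0-3 | J2 3-8 | J3 8-13 | J4 13-18 | J2 18-23 | J3 23-28 | J5 28-33 | J6 33-38 | J7 38-43 | J4 43-47 | J2 47-48 | J3 48-52 | J5 52-56 | J6 56-61 | J7 61-66 | J6 66-69 | J7 69-74 |
Completion: J1=3  J2=48  J3=52  J4=47  J5=56  J6=69  J7=74
Turnaround (C−A): J1=3  J2=47  J3=49  J4=40  J5=42  J6=53  J7=58
Turnaround(J7) = completion − arrival = 74 − 16 = 58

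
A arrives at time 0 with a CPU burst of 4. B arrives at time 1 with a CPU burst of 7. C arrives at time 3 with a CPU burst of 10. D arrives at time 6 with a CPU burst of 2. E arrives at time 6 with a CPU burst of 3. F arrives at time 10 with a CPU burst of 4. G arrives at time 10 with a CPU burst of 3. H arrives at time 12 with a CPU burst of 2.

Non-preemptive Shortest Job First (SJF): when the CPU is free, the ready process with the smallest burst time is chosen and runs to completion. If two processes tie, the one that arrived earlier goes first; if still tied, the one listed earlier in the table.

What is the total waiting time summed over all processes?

Schedule: | A 0-4 | B 4-11 | D 11-13 | H 13-15 | E 15-18 | G 18-21 | F 21-25 | C 25-35 |
Completion: A=4  B=11  C=35  D=13  E=18  F=25  G=21  H=15
Waiting = turnaround − burst: A=0, B=3, C=22, D=5, E=9, F=11, G=8, H=1
Total waiting = 0 + 3 + 22 + 5 + 9 + 11 + 8 + 1 = 59

59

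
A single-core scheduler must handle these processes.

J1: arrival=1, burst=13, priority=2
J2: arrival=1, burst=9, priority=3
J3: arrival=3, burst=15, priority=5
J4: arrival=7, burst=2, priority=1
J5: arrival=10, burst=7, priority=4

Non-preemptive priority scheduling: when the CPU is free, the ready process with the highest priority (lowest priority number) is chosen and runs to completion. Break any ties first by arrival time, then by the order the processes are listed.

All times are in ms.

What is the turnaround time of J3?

44

Gantt: | idle 0-1 | J1 1-14 | J4 14-16 | J2 16-25 | J5 25-32 | J3 32-47 |
Completion: J1=14  J2=25  J3=47  J4=16  J5=32
Turnaround (C−A): J1=13  J2=24  J3=44  J4=9  J5=22
Turnaround(J3) = completion − arrival = 47 − 3 = 44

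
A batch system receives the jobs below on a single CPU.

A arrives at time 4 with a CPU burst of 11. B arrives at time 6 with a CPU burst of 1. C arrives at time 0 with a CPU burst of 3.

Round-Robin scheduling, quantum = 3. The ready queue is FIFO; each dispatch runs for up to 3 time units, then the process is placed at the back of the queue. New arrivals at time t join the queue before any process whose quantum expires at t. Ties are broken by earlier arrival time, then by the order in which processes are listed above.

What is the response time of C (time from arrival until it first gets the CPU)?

Timeline: | C 0-3 | idle 3-4 | A 4-7 | B 7-8 | A 8-16 |
Completion: A=16  B=8  C=3
Turnaround (C−A): A=12  B=2  C=3
Response(C) = first start − arrival = 0 − 0 = 0

0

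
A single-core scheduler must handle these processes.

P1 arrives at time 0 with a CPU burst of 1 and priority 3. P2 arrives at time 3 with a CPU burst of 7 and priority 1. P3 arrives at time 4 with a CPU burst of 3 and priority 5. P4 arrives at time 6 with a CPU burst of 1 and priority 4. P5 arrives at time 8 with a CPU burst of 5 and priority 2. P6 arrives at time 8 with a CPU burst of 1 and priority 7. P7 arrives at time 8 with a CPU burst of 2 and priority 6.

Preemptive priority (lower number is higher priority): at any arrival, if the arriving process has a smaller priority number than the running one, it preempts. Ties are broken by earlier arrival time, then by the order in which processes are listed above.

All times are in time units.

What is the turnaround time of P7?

13

Timeline: | P1 0-1 | idle 1-3 | P2 3-10 | P5 10-15 | P4 15-16 | P3 16-19 | P7 19-21 | P6 21-22 |
Completion: P1=1  P2=10  P3=19  P4=16  P5=15  P6=22  P7=21
Turnaround (C−A): P1=1  P2=7  P3=15  P4=10  P5=7  P6=14  P7=13
Turnaround(P7) = completion − arrival = 21 − 8 = 13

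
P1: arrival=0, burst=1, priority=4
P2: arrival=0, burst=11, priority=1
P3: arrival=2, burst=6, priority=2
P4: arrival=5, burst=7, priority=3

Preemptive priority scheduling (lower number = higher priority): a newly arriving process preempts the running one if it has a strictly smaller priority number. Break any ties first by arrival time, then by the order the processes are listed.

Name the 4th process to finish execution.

Gantt: | P2 0-11 | P3 11-17 | P4 17-24 | P1 24-25 |
Completion: P1=25  P2=11  P3=17  P4=24
Finish order: P2 → P3 → P4 → P1

P1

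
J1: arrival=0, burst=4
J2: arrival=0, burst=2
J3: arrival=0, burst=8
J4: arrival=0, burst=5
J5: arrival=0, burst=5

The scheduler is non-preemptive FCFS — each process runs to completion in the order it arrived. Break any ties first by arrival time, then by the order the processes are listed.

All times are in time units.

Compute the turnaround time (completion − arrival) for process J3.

Timeline: | J1 0-4 | J2 4-6 | J3 6-14 | J4 14-19 | J5 19-24 |
Completion: J1=4  J2=6  J3=14  J4=19  J5=24
Turnaround (C−A): J1=4  J2=6  J3=14  J4=19  J5=24
Turnaround(J3) = completion − arrival = 14 − 0 = 14

14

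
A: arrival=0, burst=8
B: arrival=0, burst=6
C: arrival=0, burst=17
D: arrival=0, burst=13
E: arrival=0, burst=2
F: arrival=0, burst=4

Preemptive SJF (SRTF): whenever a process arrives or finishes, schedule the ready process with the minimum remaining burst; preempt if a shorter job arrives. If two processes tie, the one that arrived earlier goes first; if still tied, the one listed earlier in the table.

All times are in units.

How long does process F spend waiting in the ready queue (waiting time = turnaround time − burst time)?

Timeline: | E 0-2 | F 2-6 | B 6-12 | A 12-20 | D 20-33 | C 33-50 |
Completion: A=20  B=12  C=50  D=33  E=2  F=6
Waiting(F) = turnaround − burst = 6 − 4 = 2

2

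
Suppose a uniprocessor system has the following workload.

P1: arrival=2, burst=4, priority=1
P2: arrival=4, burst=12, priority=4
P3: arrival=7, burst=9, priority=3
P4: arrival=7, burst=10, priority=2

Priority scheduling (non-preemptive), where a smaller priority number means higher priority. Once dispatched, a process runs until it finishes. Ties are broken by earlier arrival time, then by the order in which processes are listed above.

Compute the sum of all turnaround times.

69

Schedule: | idle 0-2 | P1 2-6 | P2 6-18 | P4 18-28 | P3 28-37 |
Completion: P1=6  P2=18  P3=37  P4=28
Turnaround (C−A): P1=4  P2=14  P3=30  P4=21
Turnaround = completion − arrival: P1=4, P2=14, P3=30, P4=21
Total turnaround = 4 + 14 + 30 + 21 = 69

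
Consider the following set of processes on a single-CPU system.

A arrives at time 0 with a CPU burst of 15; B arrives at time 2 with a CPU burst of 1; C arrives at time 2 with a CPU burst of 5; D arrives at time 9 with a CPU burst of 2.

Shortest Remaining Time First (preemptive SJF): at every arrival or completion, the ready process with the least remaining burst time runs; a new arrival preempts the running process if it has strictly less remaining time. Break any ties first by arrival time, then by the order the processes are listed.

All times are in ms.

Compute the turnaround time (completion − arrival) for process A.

23

Schedule: | A 0-2 | B 2-3 | C 3-8 | A 8-9 | D 9-11 | A 11-23 |
Completion: A=23  B=3  C=8  D=11
Turnaround(A) = completion − arrival = 23 − 0 = 23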